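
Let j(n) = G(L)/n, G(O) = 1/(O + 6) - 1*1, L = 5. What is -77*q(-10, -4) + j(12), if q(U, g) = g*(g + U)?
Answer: -284597/66 ≈ -4312.1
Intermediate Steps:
G(O) = -1 + 1/(6 + O) (G(O) = 1/(6 + O) - 1 = -1 + 1/(6 + O))
q(U, g) = g*(U + g)
j(n) = -10/(11*n) (j(n) = ((-5 - 1*5)/(6 + 5))/n = ((-5 - 5)/11)/n = ((1/11)*(-10))/n = -10/(11*n))
-77*q(-10, -4) + j(12) = -(-308)*(-10 - 4) - 10/11/12 = -(-308)*(-14) - 10/11*1/12 = -77*56 - 5/66 = -4312 - 5/66 = -284597/66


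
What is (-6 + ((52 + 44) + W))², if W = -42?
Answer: 2304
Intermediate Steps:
(-6 + ((52 + 44) + W))² = (-6 + ((52 + 44) - 42))² = (-6 + (96 - 42))² = (-6 + 54)² = 48² = 2304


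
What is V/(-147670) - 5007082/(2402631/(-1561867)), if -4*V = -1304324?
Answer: 1154837114850701869/354796519770 ≈ 3.2549e+6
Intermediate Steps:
V = 326081 (V = -¼*(-1304324) = 326081)
V/(-147670) - 5007082/(2402631/(-1561867)) = 326081/(-147670) - 5007082/(2402631/(-1561867)) = 326081*(-1/147670) - 5007082/(2402631*(-1/1561867)) = -326081/147670 - 5007082/(-2402631/1561867) = -326081/147670 - 5007082*(-1561867/2402631) = -326081/147670 + 7820396142094/2402631 = 1154837114850701869/354796519770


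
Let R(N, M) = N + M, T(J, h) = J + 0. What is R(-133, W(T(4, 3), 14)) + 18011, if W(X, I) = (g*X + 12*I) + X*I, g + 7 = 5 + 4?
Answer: 18110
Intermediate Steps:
T(J, h) = J
g = 2 (g = -7 + (5 + 4) = -7 + 9 = 2)
W(X, I) = 2*X + 12*I + I*X (W(X, I) = (2*X + 12*I) + X*I = (2*X + 12*I) + I*X = 2*X + 12*I + I*X)
R(N, M) = M + N
R(-133, W(T(4, 3), 14)) + 18011 = ((2*4 + 12*14 + 14*4) - 133) + 18011 = ((8 + 168 + 56) - 133) + 18011 = (232 - 133) + 18011 = 99 + 18011 = 18110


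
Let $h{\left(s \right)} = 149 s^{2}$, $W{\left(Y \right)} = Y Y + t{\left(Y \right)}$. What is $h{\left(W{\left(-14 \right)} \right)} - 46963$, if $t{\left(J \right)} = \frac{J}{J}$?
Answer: $5735578$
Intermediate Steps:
$t{\left(J \right)} = 1$
$W{\left(Y \right)} = 1 + Y^{2}$ ($W{\left(Y \right)} = Y Y + 1 = Y^{2} + 1 = 1 + Y^{2}$)
$h{\left(W{\left(-14 \right)} \right)} - 46963 = 149 \left(1 + \left(-14\right)^{2}\right)^{2} - 46963 = 149 \left(1 + 196\right)^{2} - 46963 = 149 \cdot 197^{2} - 46963 = 149 \cdot 38809 - 46963 = 5782541 - 46963 = 5735578$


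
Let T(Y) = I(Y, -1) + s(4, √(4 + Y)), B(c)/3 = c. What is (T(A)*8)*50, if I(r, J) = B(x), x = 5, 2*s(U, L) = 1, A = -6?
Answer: 6200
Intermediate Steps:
s(U, L) = ½ (s(U, L) = (½)*1 = ½)
B(c) = 3*c
I(r, J) = 15 (I(r, J) = 3*5 = 15)
T(Y) = 31/2 (T(Y) = 15 + ½ = 31/2)
(T(A)*8)*50 = ((31/2)*8)*50 = 124*50 = 6200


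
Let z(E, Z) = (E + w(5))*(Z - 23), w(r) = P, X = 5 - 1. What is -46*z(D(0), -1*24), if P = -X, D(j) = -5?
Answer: -19458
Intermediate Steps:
X = 4
P = -4 (P = -1*4 = -4)
w(r) = -4
z(E, Z) = (-23 + Z)*(-4 + E) (z(E, Z) = (E - 4)*(Z - 23) = (-4 + E)*(-23 + Z) = (-23 + Z)*(-4 + E))
-46*z(D(0), -1*24) = -46*(92 - 23*(-5) - (-4)*24 - (-5)*24) = -46*(92 + 115 - 4*(-24) - 5*(-24)) = -46*(92 + 115 + 96 + 120) = -46*423 = -19458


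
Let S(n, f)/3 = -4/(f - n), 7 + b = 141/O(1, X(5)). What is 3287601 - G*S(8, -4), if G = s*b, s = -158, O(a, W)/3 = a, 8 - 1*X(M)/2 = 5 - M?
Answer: 3293921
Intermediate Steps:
X(M) = 6 + 2*M (X(M) = 16 - 2*(5 - M) = 16 + (-10 + 2*M) = 6 + 2*M)
O(a, W) = 3*a
b = 40 (b = -7 + 141/((3*1)) = -7 + 141/3 = -7 + 141*(1/3) = -7 + 47 = 40)
S(n, f) = -12/(f - n) (S(n, f) = 3*(-4/(f - n)) = -12/(f - n))
G = -6320 (G = -158*40 = -6320)
3287601 - G*S(8, -4) = 3287601 - (-6320)*(-12/(-4 - 1*8)) = 3287601 - (-6320)*(-12/(-4 - 8)) = 3287601 - (-6320)*(-12/(-12)) = 3287601 - (-6320)*(-12*(-1/12)) = 3287601 - (-6320) = 3287601 - 1*(-6320) = 3287601 + 6320 = 3293921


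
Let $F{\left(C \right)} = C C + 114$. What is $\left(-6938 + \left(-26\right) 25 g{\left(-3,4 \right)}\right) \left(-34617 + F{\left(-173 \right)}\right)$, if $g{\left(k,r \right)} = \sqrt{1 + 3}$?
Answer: $37680612$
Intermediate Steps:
$g{\left(k,r \right)} = 2$ ($g{\left(k,r \right)} = \sqrt{4} = 2$)
$F{\left(C \right)} = 114 + C^{2}$ ($F{\left(C \right)} = C^{2} + 114 = 114 + C^{2}$)
$\left(-6938 + \left(-26\right) 25 g{\left(-3,4 \right)}\right) \left(-34617 + F{\left(-173 \right)}\right) = \left(-6938 + \left(-26\right) 25 \cdot 2\right) \left(-34617 + \left(114 + \left(-173\right)^{2}\right)\right) = \left(-6938 - 1300\right) \left(-34617 + \left(114 + 29929\right)\right) = \left(-6938 - 1300\right) \left(-34617 + 30043\right) = \left(-8238\right) \left(-4574\right) = 37680612$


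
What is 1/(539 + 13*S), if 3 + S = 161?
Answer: 1/2593 ≈ 0.00038565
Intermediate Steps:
S = 158 (S = -3 + 161 = 158)
1/(539 + 13*S) = 1/(539 + 13*158) = 1/(539 + 2054) = 1/2593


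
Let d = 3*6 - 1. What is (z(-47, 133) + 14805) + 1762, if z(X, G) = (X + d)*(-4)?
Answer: 16687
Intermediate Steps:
d = 17 (d = 18 - 1 = 17)
z(X, G) = -68 - 4*X (z(X, G) = (X + 17)*(-4) = (17 + X)*(-4) = -68 - 4*X)
(z(-47, 133) + 14805) + 1762 = ((-68 - 4*(-47)) + 14805) + 1762 = ((-68 + 188) + 14805) + 1762 = (120 + 14805) + 1762 = 14925 + 1762 = 16687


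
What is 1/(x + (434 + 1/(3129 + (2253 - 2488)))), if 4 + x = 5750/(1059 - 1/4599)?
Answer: 352369099/153432075816 ≈ 0.0022966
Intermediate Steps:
x = 696289/487034 (x = -4 + 5750/(1059 - 1/4599) = -4 + 5750/(4870340/4599) = -4 + 5750*(4599/4870340) = -4 + 2644425/487034 = 696289/487034 ≈ 1.4297)
1/(x + (434 + 1/(3129 + (2253 - 2488)))) = 1/(696289/487034 + (434 + 1/(3129 + (2253 - 2488)))) = 1/(696289/487034 + (434 + 1/(3129 - 235))) = 1/(696289/487034 + (434 + 1/2894)) = 1/(696289/487034 + 1255997/2894) = 1/(153432075816/352369099) = 352369099/153432075816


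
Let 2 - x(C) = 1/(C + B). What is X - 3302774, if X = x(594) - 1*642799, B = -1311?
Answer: -2828974406/717 ≈ -3.9456e+6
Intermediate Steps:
x(C) = 2 - 1/(-1311 + C) (x(C) = 2 - 1/(C - 1311) = 2 - 1/(-1311 + C))
X = -460885448/717 (X = (-2623 + 2*594)/(-1311 + 594) - 1*642799 = (-2623 + 1188)/(-717) - 642799 = -1/717*(-1435) - 642799 = 1435/717 - 642799 = -460885448/717 ≈ -6.4280e+5)
X - 3302774 = -460885448/717 - 3302774 = -2828974406/717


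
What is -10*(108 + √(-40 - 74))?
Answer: -1080 - 10*I*√114 ≈ -1080.0 - 106.77*I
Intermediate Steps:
-10*(108 + √(-40 - 74)) = -10*(108 + √(-114)) = -10*(108 + I*√114) = -1080 - 10*I*√114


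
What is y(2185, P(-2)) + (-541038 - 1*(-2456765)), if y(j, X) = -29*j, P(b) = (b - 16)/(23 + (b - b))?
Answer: 1852362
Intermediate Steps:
P(b) = -16/23 + b/23 (P(b) = (-16 + b)/(23 + 0) = (-16 + b)/23 = (-16 + b)*(1/23) = -16/23 + b/23)
y(2185, P(-2)) + (-541038 - 1*(-2456765)) = -29*2185 + (-541038 - 1*(-2456765)) = -63365 + (-541038 + 2456765) = -63365 + 1915727 = 1852362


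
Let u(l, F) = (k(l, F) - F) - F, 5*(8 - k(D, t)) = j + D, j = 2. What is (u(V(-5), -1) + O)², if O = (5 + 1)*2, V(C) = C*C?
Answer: 6889/25 ≈ 275.56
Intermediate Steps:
V(C) = C²
O = 12 (O = 6*2 = 12)
k(D, t) = 38/5 - D/5 (k(D, t) = 8 - (2 + D)/5 = 8 + (-⅖ - D/5) = 38/5 - D/5)
u(l, F) = 38/5 - 2*F - l/5 (u(l, F) = ((38/5 - l/5) - F) - F = (38/5 - F - l/5) - F = 38/5 - 2*F - l/5)
(u(V(-5), -1) + O)² = ((38/5 - 2*(-1) - ⅕*(-5)²) + 12)² = ((38/5 + 2 - ⅕*25) + 12)² = ((38/5 + 2 - 5) + 12)² = (23/5 + 12)² = (83/5)² = 6889/25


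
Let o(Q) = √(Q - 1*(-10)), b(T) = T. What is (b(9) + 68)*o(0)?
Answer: 77*√10 ≈ 243.50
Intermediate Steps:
o(Q) = √(10 + Q) (o(Q) = √(Q + 10) = √(10 + Q))
(b(9) + 68)*o(0) = (9 + 68)*√(10 + 0) = 77*√10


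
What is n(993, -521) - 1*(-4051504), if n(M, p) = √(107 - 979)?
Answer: 4051504 + 2*I*√218 ≈ 4.0515e+6 + 29.53*I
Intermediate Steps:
n(M, p) = 2*I*√218 (n(M, p) = √(-872) = 2*I*√218)
n(993, -521) - 1*(-4051504) = 2*I*√218 - 1*(-4051504) = 2*I*√218 + 4051504 = 4051504 + 2*I*√218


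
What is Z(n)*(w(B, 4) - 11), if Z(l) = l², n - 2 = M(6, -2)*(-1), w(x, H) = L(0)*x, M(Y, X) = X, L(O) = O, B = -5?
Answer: -176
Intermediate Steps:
w(x, H) = 0 (w(x, H) = 0*x = 0)
n = 4 (n = 2 - 2*(-1) = 2 + 2 = 4)
Z(n)*(w(B, 4) - 11) = 4²*(0 - 11) = 16*(-11) = -176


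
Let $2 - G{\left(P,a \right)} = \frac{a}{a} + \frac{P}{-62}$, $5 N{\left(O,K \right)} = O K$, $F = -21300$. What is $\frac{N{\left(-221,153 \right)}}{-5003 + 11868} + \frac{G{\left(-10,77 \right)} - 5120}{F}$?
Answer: $- \frac{112530349}{151098650} \approx -0.74475$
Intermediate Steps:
$N{\left(O,K \right)} = \frac{K O}{5}$ ($N{\left(O,K \right)} = \frac{O K}{5} = \frac{K O}{5}$)
$G{\left(P,a \right)} = 1 + \frac{P}{62}$ ($G{\left(P,a \right)} = 2 - \left(\frac{a}{a} + \frac{P}{-62}\right) = 2 - \left(1 + P \left(- \frac{1}{62}\right)\right) = 2 - \left(1 - \frac{P}{62}\right) = 2 + \left(-1 + \frac{P}{62}\right) = 1 + \frac{P}{62}$)
$\frac{N{\left(-221,153 \right)}}{-5003 + 11868} + \frac{G{\left(-10,77 \right)} - 5120}{F} = \frac{\frac{1}{5} \cdot 153 \left(-221\right)}{-5003 + 11868} + \frac{\left(1 + \frac{1}{62} \left(-10\right)\right) - 5120}{-21300} = - \frac{33813}{5 \cdot 6865} + \left(\left(1 - \frac{5}{31}\right) - 5120\right) \left(- \frac{1}{21300}\right) = \left(- \frac{33813}{5}\right) \frac{1}{6865} + \left(\frac{26}{31} - 5120\right) \left(- \frac{1}{21300}\right) = - \frac{33813}{34325} - - \frac{26449}{110050} = - \frac{33813}{34325} + \frac{26449}{110050} = - \frac{112530349}{151098650}$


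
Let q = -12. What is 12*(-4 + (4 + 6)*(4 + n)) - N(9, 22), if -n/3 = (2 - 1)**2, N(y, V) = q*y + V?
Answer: 158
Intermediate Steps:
N(y, V) = V - 12*y (N(y, V) = -12*y + V = V - 12*y)
n = -3 (n = -3*(2 - 1)**2 = -3*1**2 = -3*1 = -3)
12*(-4 + (4 + 6)*(4 + n)) - N(9, 22) = 12*(-4 + (4 + 6)*(4 - 3)) - (22 - 12*9) = 12*(-4 + 10*1) - (22 - 108) = 12*(-4 + 10) - 1*(-86) = 12*6 + 86 = 72 + 86 = 158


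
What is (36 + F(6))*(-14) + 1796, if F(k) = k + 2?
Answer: 1180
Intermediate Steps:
F(k) = 2 + k
(36 + F(6))*(-14) + 1796 = (36 + (2 + 6))*(-14) + 1796 = (36 + 8)*(-14) + 1796 = 44*(-14) + 1796 = -616 + 1796 = 1180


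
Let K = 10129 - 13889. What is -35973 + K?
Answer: -39733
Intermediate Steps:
K = -3760
-35973 + K = -35973 - 3760 = -39733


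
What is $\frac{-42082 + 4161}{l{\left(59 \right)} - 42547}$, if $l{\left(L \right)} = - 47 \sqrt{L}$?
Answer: $\frac{1613424787}{1810116878} - \frac{1782287 \sqrt{59}}{1810116878} \approx 0.88377$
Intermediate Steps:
$\frac{-42082 + 4161}{l{\left(59 \right)} - 42547} = \frac{-42082 + 4161}{- 47 \sqrt{59} - 42547} = - \frac{37921}{-42547 - 47 \sqrt{59}}$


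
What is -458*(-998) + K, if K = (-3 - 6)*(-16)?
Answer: 457228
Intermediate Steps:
K = 144 (K = -9*(-16) = 144)
-458*(-998) + K = -458*(-998) + 144 = 457084 + 144 = 457228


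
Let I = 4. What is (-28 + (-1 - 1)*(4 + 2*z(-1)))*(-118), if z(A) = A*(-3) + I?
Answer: 7552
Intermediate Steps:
z(A) = 4 - 3*A (z(A) = A*(-3) + 4 = -3*A + 4 = 4 - 3*A)
(-28 + (-1 - 1)*(4 + 2*z(-1)))*(-118) = (-28 + (-1 - 1)*(4 + 2*(4 - 3*(-1))))*(-118) = (-28 - 2*(4 + 2*(4 + 3)))*(-118) = (-28 - 2*(4 + 2*7))*(-118) = (-28 - 2*(4 + 14))*(-118) = (-28 - 2*18)*(-118) = (-28 - 36)*(-118) = -64*(-118) = 7552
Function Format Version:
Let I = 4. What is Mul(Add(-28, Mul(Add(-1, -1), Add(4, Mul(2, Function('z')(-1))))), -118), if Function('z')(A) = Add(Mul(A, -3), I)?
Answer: 7552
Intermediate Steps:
Function('z')(A) = Add(4, Mul(-3, A)) (Function('z')(A) = Add(Mul(A, -3), 4) = Add(Mul(-3, A), 4) = Add(4, Mul(-3, A)))
Mul(Add(-28, Mul(Add(-1, -1), Add(4, Mul(2, Function('z')(-1))))), -118) = Mul(Add(-28, Mul(Add(-1, -1), Add(4, Mul(2, Add(4, Mul(-3, -1)))))), -118) = Mul(Add(-28, Mul(-2, Add(4, Mul(2, Add(4, 3))))), -118) = Mul(Add(-28, Mul(-2, Add(4, Mul(2, 7)))), -118) = Mul(Add(-28, Mul(-2, Add(4, 14))), -118) = Mul(Add(-28, Mul(-2, 18)), -118) = Mul(Add(-28, -36), -118) = Mul(-64, -118) = 7552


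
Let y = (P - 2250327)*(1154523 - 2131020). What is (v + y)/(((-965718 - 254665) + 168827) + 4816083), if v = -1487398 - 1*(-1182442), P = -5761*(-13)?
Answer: 163408036134/289579 ≈ 5.6430e+5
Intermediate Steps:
P = 74893
y = 2124304774698 (y = (74893 - 2250327)*(1154523 - 2131020) = -2175434*(-976497) = 2124304774698)
v = -304956 (v = -1487398 + 1182442 = -304956)
(v + y)/(((-965718 - 254665) + 168827) + 4816083) = (-304956 + 2124304774698)/(((-965718 - 254665) + 168827) + 4816083) = 2124304469742/((-1220383 + 168827) + 4816083) = 2124304469742/(-1051556 + 4816083) = 2124304469742/3764527 = 2124304469742*(1/3764527) = 163408036134/289579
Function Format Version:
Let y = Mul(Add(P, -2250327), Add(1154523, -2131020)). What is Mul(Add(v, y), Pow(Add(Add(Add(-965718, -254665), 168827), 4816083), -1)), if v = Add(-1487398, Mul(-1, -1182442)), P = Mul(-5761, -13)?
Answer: Rational(163408036134, 289579) ≈ 5.6430e+5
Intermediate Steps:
P = 74893
y = 2124304774698 (y = Mul(Add(74893, -2250327), Add(1154523, -2131020)) = Mul(-2175434, -976497) = 2124304774698)
v = -304956 (v = Add(-1487398, 1182442) = -304956)
Mul(Add(v, y), Pow(Add(Add(Add(-965718, -254665), 168827), 4816083), -1)) = Mul(Add(-304956, 2124304774698), Pow(Add(Add(Add(-965718, -254665), 168827), 4816083), -1)) = Mul(2124304469742, Pow(Add(Add(-1220383, 168827), 4816083), -1)) = Mul(2124304469742, Pow(Add(-1051556, 4816083), -1)) = Mul(2124304469742, Pow(3764527, -1)) = Mul(2124304469742, Rational(1, 3764527)) = Rational(163408036134, 289579)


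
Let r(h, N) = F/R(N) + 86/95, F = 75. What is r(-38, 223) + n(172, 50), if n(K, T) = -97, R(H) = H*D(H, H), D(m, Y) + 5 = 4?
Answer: -2042892/21185 ≈ -96.431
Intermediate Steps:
D(m, Y) = -1 (D(m, Y) = -5 + 4 = -1)
R(H) = -H (R(H) = H*(-1) = -H)
r(h, N) = 86/95 - 75/N (r(h, N) = 75/((-N)) + 86/95 = 75*(-1/N) + 86*(1/95) = -75/N + 86/95 = 86/95 - 75/N)
r(-38, 223) + n(172, 50) = (86/95 - 75/223) - 97 = 12053/21185 - 97 = -2042892/21185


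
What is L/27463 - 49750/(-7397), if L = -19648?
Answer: 1220947994/203143811 ≈ 6.0103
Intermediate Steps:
L/27463 - 49750/(-7397) = -19648/27463 - 49750/(-7397) = -19648*1/27463 - 49750*(-1/7397) = -19648/27463 + 49750/7397 = 1220947994/203143811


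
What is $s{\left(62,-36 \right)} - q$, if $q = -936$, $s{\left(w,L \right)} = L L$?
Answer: $2232$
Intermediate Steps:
$s{\left(w,L \right)} = L^{2}$
$s{\left(62,-36 \right)} - q = \left(-36\right)^{2} - -936 = 1296 + 936 = 2232$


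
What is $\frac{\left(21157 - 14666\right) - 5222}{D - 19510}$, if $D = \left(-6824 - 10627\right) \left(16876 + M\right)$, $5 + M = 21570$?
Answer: $- \frac{1269}{670853401} \approx -1.8916 \cdot 10^{-6}$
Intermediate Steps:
$M = 21565$ ($M = -5 + 21570 = 21565$)
$D = -670833891$ ($D = \left(-6824 - 10627\right) \left(16876 + 21565\right) = \left(-17451\right) 38441 = -670833891$)
$\frac{\left(21157 - 14666\right) - 5222}{D - 19510} = \frac{\left(21157 - 14666\right) - 5222}{-670833891 - 19510} = \frac{6491 - 5222}{-670853401} = 1269 \left(- \frac{1}{670853401}\right) = - \frac{1269}{670853401}$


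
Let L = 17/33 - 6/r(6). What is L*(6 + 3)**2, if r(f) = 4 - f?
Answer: 3132/11 ≈ 284.73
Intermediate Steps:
L = 116/33 (L = 17/33 - 6/(4 - 1*6) = 17*(1/33) - 6/(4 - 6) = 17/33 - 6/(-2) = 17/33 - 6*(-1/2) = 17/33 + 3 = 116/33 ≈ 3.5152)
L*(6 + 3)**2 = 116*(6 + 3)**2/33 = (116/33)*9**2 = (116/33)*81 = 3132/11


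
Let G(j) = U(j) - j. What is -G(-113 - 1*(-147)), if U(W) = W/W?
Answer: 33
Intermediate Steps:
U(W) = 1
G(j) = 1 - j
-G(-113 - 1*(-147)) = -(1 - (-113 - 1*(-147))) = -(1 - (-113 + 147)) = -(1 - 1*34) = -(1 - 34) = -1*(-33) = 33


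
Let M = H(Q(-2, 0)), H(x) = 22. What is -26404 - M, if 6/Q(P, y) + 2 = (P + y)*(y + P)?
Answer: -26426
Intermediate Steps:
Q(P, y) = 6/(-2 + (P + y)²) (Q(P, y) = 6/(-2 + (P + y)*(y + P)) = 6/(-2 + (P + y)*(P + y)) = 6/(-2 + (P + y)²))
M = 22
-26404 - M = -26404 - 1*22 = -26404 - 22 = -26426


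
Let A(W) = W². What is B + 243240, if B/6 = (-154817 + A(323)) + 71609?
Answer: 369966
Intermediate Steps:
B = 126726 (B = 6*((-154817 + 323²) + 71609) = 6*((-154817 + 104329) + 71609) = 6*(-50488 + 71609) = 6*21121 = 126726)
B + 243240 = 126726 + 243240 = 369966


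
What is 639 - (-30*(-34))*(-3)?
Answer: 3699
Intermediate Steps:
639 - (-30*(-34))*(-3) = 639 - 1020*(-3) = 639 - 1*(-3060) = 639 + 3060 = 3699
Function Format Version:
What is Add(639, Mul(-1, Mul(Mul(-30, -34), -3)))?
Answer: 3699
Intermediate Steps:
Add(639, Mul(-1, Mul(Mul(-30, -34), -3))) = Add(639, Mul(-1, Mul(1020, -3))) = Add(639, Mul(-1, -3060)) = Add(639, 3060) = 3699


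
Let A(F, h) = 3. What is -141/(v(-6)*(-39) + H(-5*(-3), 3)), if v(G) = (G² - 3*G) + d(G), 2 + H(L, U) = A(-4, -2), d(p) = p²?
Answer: 141/3509 ≈ 0.040182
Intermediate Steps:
H(L, U) = 1 (H(L, U) = -2 + 3 = 1)
v(G) = -3*G + 2*G² (v(G) = (G² - 3*G) + G² = -3*G + 2*G²)
-141/(v(-6)*(-39) + H(-5*(-3), 3)) = -141/(-6*(-3 + 2*(-6))*(-39) + 1) = -141/(-6*(-3 - 12)*(-39) + 1) = -141/(-6*(-15)*(-39) + 1) = -141/(90*(-39) + 1) = -141/(-3510 + 1) = -141/(-3509) = -141*(-1/3509) = 141/3509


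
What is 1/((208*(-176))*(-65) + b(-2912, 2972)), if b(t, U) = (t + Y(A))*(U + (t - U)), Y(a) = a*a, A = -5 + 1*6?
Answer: 1/10856352 ≈ 9.2112e-8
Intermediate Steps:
A = 1 (A = -5 + 6 = 1)
Y(a) = a²
b(t, U) = t*(1 + t) (b(t, U) = (t + 1²)*(U + (t - U)) = (t + 1)*t = (1 + t)*t = t*(1 + t))
1/((208*(-176))*(-65) + b(-2912, 2972)) = 1/((208*(-176))*(-65) - 2912*(1 - 2912)) = 1/(-36608*(-65) - 2912*(-2911)) = 1/(2379520 + 8476832) = 1/10856352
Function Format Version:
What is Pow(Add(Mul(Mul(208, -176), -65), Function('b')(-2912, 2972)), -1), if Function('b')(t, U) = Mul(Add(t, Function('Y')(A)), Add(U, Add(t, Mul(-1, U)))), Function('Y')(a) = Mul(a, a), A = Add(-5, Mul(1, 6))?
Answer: Rational(1, 10856352) ≈ 9.2112e-8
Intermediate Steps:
A = 1 (A = Add(-5, 6) = 1)
Function('Y')(a) = Pow(a, 2)
Function('b')(t, U) = Mul(t, Add(1, t)) (Function('b')(t, U) = Mul(Add(t, Pow(1, 2)), Add(U, Add(t, Mul(-1, U)))) = Mul(Add(t, 1), t) = Mul(Add(1, t), t) = Mul(t, Add(1, t)))
Pow(Add(Mul(Mul(208, -176), -65), Function('b')(-2912, 2972)), -1) = Pow(Add(Mul(Mul(208, -176), -65), Mul(-2912, Add(1, -2912))), -1) = Pow(Add(Mul(-36608, -65), Mul(-2912, -2911)), -1) = Pow(Add(2379520, 8476832), -1) = Pow(10856352, -1) = Rational(1, 10856352)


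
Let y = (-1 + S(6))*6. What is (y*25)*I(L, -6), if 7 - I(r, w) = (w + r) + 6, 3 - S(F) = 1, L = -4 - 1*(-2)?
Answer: 1350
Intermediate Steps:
L = -2 (L = -4 + 2 = -2)
S(F) = 2 (S(F) = 3 - 1*1 = 3 - 1 = 2)
I(r, w) = 1 - r - w (I(r, w) = 7 - ((w + r) + 6) = 7 - ((r + w) + 6) = 7 - (6 + r + w) = 7 + (-6 - r - w) = 1 - r - w)
y = 6 (y = (-1 + 2)*6 = 1*6 = 6)
(y*25)*I(L, -6) = (6*25)*(1 - 1*(-2) - 1*(-6)) = 150*(1 + 2 + 6) = 150*9 = 1350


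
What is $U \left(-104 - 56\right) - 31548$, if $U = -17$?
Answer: $-28828$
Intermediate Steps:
$U \left(-104 - 56\right) - 31548 = - 17 \left(-104 - 56\right) - 31548 = \left(-17\right) \left(-160\right) - 31548 = 2720 - 31548 = -28828$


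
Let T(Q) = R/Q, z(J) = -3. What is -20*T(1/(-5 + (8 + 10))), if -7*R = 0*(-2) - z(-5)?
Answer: 780/7 ≈ 111.43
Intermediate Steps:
R = -3/7 (R = -(0*(-2) - 1*(-3))/7 = -(0 + 3)/7 = -⅐*3 = -3/7 ≈ -0.42857)
T(Q) = -3/(7*Q)
-20*T(1/(-5 + (8 + 10))) = -(-60)/(7*(1/(-5 + (8 + 10)))) = -(-60)/(7*(1/(-5 + 18))) = -(-60)/(7*(1/13)) = -(-60)/(7*1/13) = -(-60)*13/7 = -20*(-39/7) = 780/7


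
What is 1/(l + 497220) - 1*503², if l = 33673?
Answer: -134320707036/530893 ≈ -2.5301e+5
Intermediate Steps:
1/(l + 497220) - 1*503² = 1/(33673 + 497220) - 1*503² = 1/530893 - 1*253009 = 1/530893 - 253009 = -134320707036/530893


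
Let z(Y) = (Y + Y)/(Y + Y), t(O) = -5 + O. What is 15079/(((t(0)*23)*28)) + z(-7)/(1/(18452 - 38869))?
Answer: -65757819/3220 ≈ -20422.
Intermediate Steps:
z(Y) = 1 (z(Y) = (2*Y)/((2*Y)) = (2*Y)*(1/(2*Y)) = 1)
15079/(((t(0)*23)*28)) + z(-7)/(1/(18452 - 38869)) = 15079/((((-5 + 0)*23)*28)) + 1/1/(18452 - 38869) = 15079/((-5*23*28)) + 1/1/(-20417) = 15079/((-115*28)) + 1/(-1/20417) = 15079/(-3220) + 1*(-20417) = 15079*(-1/3220) - 20417 = -15079/3220 - 20417 = -65757819/3220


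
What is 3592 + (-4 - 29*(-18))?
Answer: 4110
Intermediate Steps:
3592 + (-4 - 29*(-18)) = 3592 + (-4 + 522) = 3592 + 518 = 4110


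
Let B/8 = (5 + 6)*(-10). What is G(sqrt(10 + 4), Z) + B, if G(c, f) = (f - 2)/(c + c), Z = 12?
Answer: -880 + 5*sqrt(14)/14 ≈ -878.66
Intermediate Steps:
G(c, f) = (-2 + f)/(2*c) (G(c, f) = (-2 + f)/((2*c)) = (-2 + f)*(1/(2*c)) = (-2 + f)/(2*c))
B = -880 (B = 8*((5 + 6)*(-10)) = 8*(11*(-10)) = 8*(-110) = -880)
G(sqrt(10 + 4), Z) + B = (-2 + 12)/(2*(sqrt(10 + 4))) - 880 = (1/2)*10/sqrt(14) - 880 = (1/2)*(sqrt(14)/14)*10 - 880 = 5*sqrt(14)/14 - 880 = -880 + 5*sqrt(14)/14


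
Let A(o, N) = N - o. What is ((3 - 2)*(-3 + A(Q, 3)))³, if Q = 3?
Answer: -27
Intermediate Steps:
((3 - 2)*(-3 + A(Q, 3)))³ = ((3 - 2)*(-3 + (3 - 1*3)))³ = (1*(-3 + (3 - 3)))³ = (1*(-3 + 0))³ = (1*(-3))³ = (-3)³ = -27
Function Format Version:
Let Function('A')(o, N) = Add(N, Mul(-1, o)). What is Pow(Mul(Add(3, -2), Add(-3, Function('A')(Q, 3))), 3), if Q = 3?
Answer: -27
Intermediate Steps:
Pow(Mul(Add(3, -2), Add(-3, Function('A')(Q, 3))), 3) = Pow(Mul(Add(3, -2), Add(-3, Add(3, Mul(-1, 3)))), 3) = Pow(Mul(1, Add(-3, Add(3, -3))), 3) = Pow(Mul(1, Add(-3, 0)), 3) = Pow(Mul(1, -3), 3) = Pow(-3, 3) = -27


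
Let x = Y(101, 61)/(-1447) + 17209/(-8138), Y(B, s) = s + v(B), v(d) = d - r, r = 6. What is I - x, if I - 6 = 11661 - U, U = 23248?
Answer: -136348048615/11775686 ≈ -11579.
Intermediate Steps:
v(d) = -6 + d (v(d) = d - 1*6 = d - 6 = -6 + d)
Y(B, s) = -6 + B + s (Y(B, s) = s + (-6 + B) = -6 + B + s)
I = -11581 (I = 6 + (11661 - 1*23248) = 6 + (11661 - 23248) = 6 - 11587 = -11581)
x = -26170951/11775686 (x = (-6 + 101 + 61)/(-1447) + 17209/(-8138) = 156*(-1/1447) + 17209*(-1/8138) = -156/1447 - 17209/8138 = -26170951/11775686 ≈ -2.2225)
I - x = -11581 - 1*(-26170951/11775686) = -11581 + 26170951/11775686 = -136348048615/11775686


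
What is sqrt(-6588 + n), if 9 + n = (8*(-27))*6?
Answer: 3*I*sqrt(877) ≈ 88.843*I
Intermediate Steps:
n = -1305 (n = -9 + (8*(-27))*6 = -9 - 216*6 = -9 - 1296 = -1305)
sqrt(-6588 + n) = sqrt(-6588 - 1305) = sqrt(-7893) = 3*I*sqrt(877)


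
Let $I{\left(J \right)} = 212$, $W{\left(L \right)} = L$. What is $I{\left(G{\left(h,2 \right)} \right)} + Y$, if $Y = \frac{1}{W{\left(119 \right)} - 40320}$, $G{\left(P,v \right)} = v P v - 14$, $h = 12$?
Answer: $\frac{8522611}{40201} \approx 212.0$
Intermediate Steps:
$G{\left(P,v \right)} = -14 + P v^{2}$ ($G{\left(P,v \right)} = P v v - 14 = P v^{2} - 14 = -14 + P v^{2}$)
$Y = - \frac{1}{40201}$ ($Y = \frac{1}{119 - 40320} = \frac{1}{-40201} = - \frac{1}{40201} \approx -2.4875 \cdot 10^{-5}$)
$I{\left(G{\left(h,2 \right)} \right)} + Y = 212 - \frac{1}{40201} = \frac{8522611}{40201}$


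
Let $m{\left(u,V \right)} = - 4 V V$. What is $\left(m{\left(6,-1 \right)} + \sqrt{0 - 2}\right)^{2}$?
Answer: $\left(-4 + i \sqrt{2}\right)^{2} \approx 14.0 - 11.314 i$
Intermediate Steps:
$m{\left(u,V \right)} = - 4 V^{2}$
$\left(m{\left(6,-1 \right)} + \sqrt{0 - 2}\right)^{2} = \left(- 4 \left(-1\right)^{2} + \sqrt{0 - 2}\right)^{2} = \left(\left(-4\right) 1 + \sqrt{-2}\right)^{2} = \left(-4 + i \sqrt{2}\right)^{2}$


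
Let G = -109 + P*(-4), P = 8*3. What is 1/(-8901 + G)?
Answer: -1/9106 ≈ -0.00010982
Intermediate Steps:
P = 24
G = -205 (G = -109 + 24*(-4) = -109 - 96 = -205)
1/(-8901 + G) = 1/(-8901 - 205) = 1/(-9106) = -1/9106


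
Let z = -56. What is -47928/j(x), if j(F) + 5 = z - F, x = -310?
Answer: -15976/83 ≈ -192.48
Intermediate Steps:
j(F) = -61 - F (j(F) = -5 + (-56 - F) = -61 - F)
-47928/j(x) = -47928/(-61 - 1*(-310)) = -47928/(-61 + 310) = -47928/249 = -47928*1/249 = -15976/83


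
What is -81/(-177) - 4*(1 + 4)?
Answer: -1153/59 ≈ -19.542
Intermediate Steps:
-81/(-177) - 4*(1 + 4) = -81*(-1/177) - 4*5 = 27/59 - 1*20 = 27/59 - 20 = -1153/59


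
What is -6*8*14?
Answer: -672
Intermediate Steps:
-6*8*14 = -48*14 = -672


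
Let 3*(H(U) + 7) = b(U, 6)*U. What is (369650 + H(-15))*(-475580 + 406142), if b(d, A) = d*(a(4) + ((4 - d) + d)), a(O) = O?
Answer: -25708933434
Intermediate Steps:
b(d, A) = 8*d (b(d, A) = d*(4 + ((4 - d) + d)) = d*(4 + 4) = d*8 = 8*d)
H(U) = -7 + 8*U²/3 (H(U) = -7 + ((8*U)*U)/3 = -7 + (8*U²)/3 = -7 + 8*U²/3)
(369650 + H(-15))*(-475580 + 406142) = (369650 + (-7 + (8/3)*(-15)²))*(-475580 + 406142) = (369650 + (-7 + (8/3)*225))*(-69438) = (369650 + (-7 + 600))*(-69438) = (369650 + 593)*(-69438) = 370243*(-69438) = -25708933434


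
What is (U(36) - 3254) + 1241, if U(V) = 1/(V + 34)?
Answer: -140909/70 ≈ -2013.0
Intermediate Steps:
U(V) = 1/(34 + V)
(U(36) - 3254) + 1241 = (1/(34 + 36) - 3254) + 1241 = (1/70 - 3254) + 1241 = -227779/70 + 1241 = -140909/70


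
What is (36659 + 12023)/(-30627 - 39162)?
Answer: -48682/69789 ≈ -0.69756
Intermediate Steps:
(36659 + 12023)/(-30627 - 39162) = 48682/(-69789) = 48682*(-1/69789) = -48682/69789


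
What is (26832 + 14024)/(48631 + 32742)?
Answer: 40856/81373 ≈ 0.50208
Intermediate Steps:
(26832 + 14024)/(48631 + 32742) = 40856/81373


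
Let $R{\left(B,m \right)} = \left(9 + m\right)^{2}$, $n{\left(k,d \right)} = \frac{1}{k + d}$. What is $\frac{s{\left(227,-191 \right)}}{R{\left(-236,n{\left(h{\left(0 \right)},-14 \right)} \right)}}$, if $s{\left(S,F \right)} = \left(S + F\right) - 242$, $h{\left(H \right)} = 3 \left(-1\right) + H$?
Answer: $- \frac{29767}{11552} \approx -2.5768$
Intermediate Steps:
$h{\left(H \right)} = -3 + H$
$n{\left(k,d \right)} = \frac{1}{d + k}$
$s{\left(S,F \right)} = -242 + F + S$ ($s{\left(S,F \right)} = \left(F + S\right) - 242 = -242 + F + S$)
$\frac{s{\left(227,-191 \right)}}{R{\left(-236,n{\left(h{\left(0 \right)},-14 \right)} \right)}} = \frac{-242 - 191 + 227}{\left(9 + \frac{1}{-14 + \left(-3 + 0\right)}\right)^{2}} = - \frac{206}{\left(9 + \frac{1}{-14 - 3}\right)^{2}} = - \frac{206}{\left(9 + \frac{1}{-17}\right)^{2}} = - \frac{206}{\left(9 - \frac{1}{17}\right)^{2}} = - \frac{206}{\left(\frac{152}{17}\right)^{2}} = - \frac{206}{\frac{23104}{289}} = \left(-206\right) \frac{289}{23104} = - \frac{29767}{11552}$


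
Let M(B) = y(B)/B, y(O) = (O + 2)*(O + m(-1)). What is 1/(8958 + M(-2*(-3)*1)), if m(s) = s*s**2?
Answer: 3/26894 ≈ 0.00011155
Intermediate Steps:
m(s) = s**3
y(O) = (-1 + O)*(2 + O) (y(O) = (O + 2)*(O + (-1)**3) = (2 + O)*(O - 1) = (2 + O)*(-1 + O) = (-1 + O)*(2 + O))
M(B) = (-2 + B + B**2)/B
1/(8958 + M(-2*(-3)*1)) = 1/(8958 + (1 - 2*(-3)*1 - 2/(-2*(-3)*1))) = 1/(8958 + (1 + 6*1 - 2/(6*1))) = 1/(8958 + (1 + 6 - 2/6)) = 1/(8958 + (1 + 6 - 2*1/6)) = 1/(8958 + (1 + 6 - 1/3)) = 1/(8958 + 20/3) = 1/(26894/3) = 3/26894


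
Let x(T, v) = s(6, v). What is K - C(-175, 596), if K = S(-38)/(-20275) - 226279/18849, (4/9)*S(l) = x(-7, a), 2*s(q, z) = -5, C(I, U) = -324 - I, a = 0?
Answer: 83767451321/611461560 ≈ 137.00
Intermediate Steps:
s(q, z) = -5/2 (s(q, z) = (1/2)*(-5) = -5/2)
x(T, v) = -5/2
S(l) = -45/8 (S(l) = (9/4)*(-5/2) = -45/8)
K = -7340321119/611461560 (K = -45/8/(-20275) - 226279/18849 = -45/8*(-1/20275) - 226279*1/18849 = 9/32440 - 226279/18849 = -7340321119/611461560 ≈ -12.005)
K - C(-175, 596) = -7340321119/611461560 - (-324 - 1*(-175)) = -7340321119/611461560 - (-324 + 175) = -7340321119/611461560 - 1*(-149) = -7340321119/611461560 + 149 = 83767451321/611461560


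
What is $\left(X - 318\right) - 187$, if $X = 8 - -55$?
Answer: $-442$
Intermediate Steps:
$X = 63$ ($X = 8 + 55 = 63$)
$\left(X - 318\right) - 187 = \left(63 - 318\right) - 187 = -255 - 187 = -442$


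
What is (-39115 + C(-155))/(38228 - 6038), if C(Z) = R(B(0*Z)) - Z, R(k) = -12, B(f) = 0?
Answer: -19486/16095 ≈ -1.2107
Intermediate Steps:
C(Z) = -12 - Z
(-39115 + C(-155))/(38228 - 6038) = (-39115 + (-12 - 1*(-155)))/(38228 - 6038) = (-39115 + (-12 + 155))/32190 = (-39115 + 143)*(1/32190) = -38972*1/32190 = -19486/16095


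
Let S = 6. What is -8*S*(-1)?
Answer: 48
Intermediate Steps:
-8*S*(-1) = -8*6*(-1) = -48*(-1) = 48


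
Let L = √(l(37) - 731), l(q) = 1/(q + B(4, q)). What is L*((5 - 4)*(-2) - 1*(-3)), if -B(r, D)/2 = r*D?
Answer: I*√49036470/259 ≈ 27.037*I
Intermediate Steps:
B(r, D) = -2*D*r (B(r, D) = -2*r*D = -2*D*r)
l(q) = -1/(7*q) (l(q) = 1/(q - 2*q*4) = 1/(q - 8*q) = 1/(-7*q) = -1/(7*q))
L = I*√49036470/259 (L = √(-⅐/37 - 731) = √(-⅐*1/37 - 731) = √(-1/259 - 731) = √(-189330/259) = I*√49036470/259 ≈ 27.037*I)
L*((5 - 4)*(-2) - 1*(-3)) = (I*√49036470/259)*((5 - 4)*(-2) - 1*(-3)) = (I*√49036470/259)*(1*(-2) + 3) = (I*√49036470/259)*(-2 + 3) = (I*√49036470/259)*1 = I*√49036470/259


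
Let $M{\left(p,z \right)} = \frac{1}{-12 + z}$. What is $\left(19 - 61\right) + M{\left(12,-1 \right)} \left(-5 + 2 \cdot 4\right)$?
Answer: $- \frac{549}{13} \approx -42.231$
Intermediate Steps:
$\left(19 - 61\right) + M{\left(12,-1 \right)} \left(-5 + 2 \cdot 4\right) = \left(19 - 61\right) + \frac{-5 + 2 \cdot 4}{-12 - 1} = -42 + \frac{-5 + 8}{-13} = -42 - \frac{3}{13} = - \frac{549}{13}$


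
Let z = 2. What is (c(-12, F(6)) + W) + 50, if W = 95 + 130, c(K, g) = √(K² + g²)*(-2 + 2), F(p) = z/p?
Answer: 275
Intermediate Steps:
F(p) = 2/p
c(K, g) = 0 (c(K, g) = √(K² + g²)*0 = 0)
W = 225
(c(-12, F(6)) + W) + 50 = (0 + 225) + 50 = 225 + 50 = 275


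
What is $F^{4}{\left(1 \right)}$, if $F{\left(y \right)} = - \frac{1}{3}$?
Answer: $\frac{1}{81} \approx 0.012346$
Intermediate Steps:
$F{\left(y \right)} = - \frac{1}{3}$ ($F{\left(y \right)} = \left(-1\right) \frac{1}{3} = - \frac{1}{3}$)
$F^{4}{\left(1 \right)} = \left(- \frac{1}{3}\right)^{4} = \frac{1}{81}$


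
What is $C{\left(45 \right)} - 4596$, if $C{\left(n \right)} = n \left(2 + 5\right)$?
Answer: $-4281$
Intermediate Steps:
$C{\left(n \right)} = 7 n$ ($C{\left(n \right)} = n 7 = 7 n$)
$C{\left(45 \right)} - 4596 = 7 \cdot 45 - 4596 = 315 - 4596 = -4281$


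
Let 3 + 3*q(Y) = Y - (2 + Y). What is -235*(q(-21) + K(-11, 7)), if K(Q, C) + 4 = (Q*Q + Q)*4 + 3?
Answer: -308320/3 ≈ -1.0277e+5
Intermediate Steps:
q(Y) = -5/3 (q(Y) = -1 + (Y - (2 + Y))/3 = -1 + (Y + (-2 - Y))/3 = -1 + (⅓)*(-2) = -1 - ⅔ = -5/3)
K(Q, C) = -1 + 4*Q + 4*Q² (K(Q, C) = -4 + ((Q*Q + Q)*4 + 3) = -4 + ((Q² + Q)*4 + 3) = -4 + ((Q + Q²)*4 + 3) = -4 + ((4*Q + 4*Q²) + 3) = -4 + (3 + 4*Q + 4*Q²) = -1 + 4*Q + 4*Q²)
-235*(q(-21) + K(-11, 7)) = -235*(-5/3 + (-1 + 4*(-11) + 4*(-11)²)) = -235*(-5/3 + (-1 - 44 + 4*121)) = -235*(-5/3 + (-1 - 44 + 484)) = -235*(-5/3 + 439) = -235*1312/3 = -308320/3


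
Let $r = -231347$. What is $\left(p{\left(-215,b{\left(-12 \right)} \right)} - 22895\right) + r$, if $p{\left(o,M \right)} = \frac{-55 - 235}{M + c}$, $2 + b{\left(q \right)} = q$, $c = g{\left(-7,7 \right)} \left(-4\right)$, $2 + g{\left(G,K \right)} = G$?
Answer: $- \frac{2796807}{11} \approx -2.5426 \cdot 10^{5}$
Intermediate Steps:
$g{\left(G,K \right)} = -2 + G$
$c = 36$ ($c = \left(-2 - 7\right) \left(-4\right) = \left(-9\right) \left(-4\right) = 36$)
$b{\left(q \right)} = -2 + q$
$p{\left(o,M \right)} = - \frac{290}{36 + M}$ ($p{\left(o,M \right)} = \frac{-55 - 235}{M + 36} = - \frac{290}{36 + M}$)
$\left(p{\left(-215,b{\left(-12 \right)} \right)} - 22895\right) + r = \left(- \frac{290}{36 - 14} - 22895\right) - 231347 = \left(- \frac{290}{22} - 22895\right) - 231347 = \left(\left(-290\right) \frac{1}{22} - 22895\right) - 231347 = \left(- \frac{145}{11} - 22895\right) - 231347 = - \frac{251990}{11} - 231347 = - \frac{2796807}{11}$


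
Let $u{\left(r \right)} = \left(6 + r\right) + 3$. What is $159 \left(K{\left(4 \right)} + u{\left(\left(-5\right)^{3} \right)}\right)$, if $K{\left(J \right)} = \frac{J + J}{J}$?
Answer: $-18126$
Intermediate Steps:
$K{\left(J \right)} = 2$ ($K{\left(J \right)} = \frac{2 J}{J} = 2$)
$u{\left(r \right)} = 9 + r$
$159 \left(K{\left(4 \right)} + u{\left(\left(-5\right)^{3} \right)}\right) = 159 \left(2 + \left(9 + \left(-5\right)^{3}\right)\right) = 159 \left(2 + \left(9 - 125\right)\right) = 159 \left(2 - 116\right) = 159 \left(-114\right) = -18126$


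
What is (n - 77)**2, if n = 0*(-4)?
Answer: 5929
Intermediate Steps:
n = 0
(n - 77)**2 = (0 - 77)**2 = (-77)**2 = 5929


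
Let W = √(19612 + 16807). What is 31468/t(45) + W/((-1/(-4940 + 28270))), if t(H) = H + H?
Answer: 15734/45 - 23330*√36419 ≈ -4.4519e+6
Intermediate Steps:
W = √36419 ≈ 190.84
t(H) = 2*H
31468/t(45) + W/((-1/(-4940 + 28270))) = 31468/((2*45)) + √36419/((-1/(-4940 + 28270))) = 31468/90 + √36419/((-1/23330)) = 31468*(1/90) + √36419/((-1*1/23330)) = 15734/45 + √36419/(-1/23330) = 15734/45 + √36419*(-23330) = 15734/45 - 23330*√36419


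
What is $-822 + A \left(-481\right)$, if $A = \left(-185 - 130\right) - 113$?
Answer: $205046$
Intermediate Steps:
$A = -428$ ($A = -315 - 113 = -428$)
$-822 + A \left(-481\right) = -822 - -205868 = -822 + 205868 = 205046$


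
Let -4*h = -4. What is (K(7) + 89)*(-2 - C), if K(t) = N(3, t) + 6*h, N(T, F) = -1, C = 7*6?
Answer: -4136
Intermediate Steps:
h = 1 (h = -¼*(-4) = 1)
C = 42
K(t) = 5 (K(t) = -1 + 6*1 = -1 + 6 = 5)
(K(7) + 89)*(-2 - C) = (5 + 89)*(-2 - 1*42) = 94*(-2 - 42) = 94*(-44) = -4136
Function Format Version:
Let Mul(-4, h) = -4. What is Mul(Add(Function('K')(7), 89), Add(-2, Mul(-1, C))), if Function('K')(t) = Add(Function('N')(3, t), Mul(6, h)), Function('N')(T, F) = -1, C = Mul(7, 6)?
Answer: -4136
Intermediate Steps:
h = 1 (h = Mul(Rational(-1, 4), -4) = 1)
C = 42
Function('K')(t) = 5 (Function('K')(t) = Add(-1, Mul(6, 1)) = Add(-1, 6) = 5)
Mul(Add(Function('K')(7), 89), Add(-2, Mul(-1, C))) = Mul(Add(5, 89), Add(-2, Mul(-1, 42))) = Mul(94, Add(-2, -42)) = Mul(94, -44) = -4136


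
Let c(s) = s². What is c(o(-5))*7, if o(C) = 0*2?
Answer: 0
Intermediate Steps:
o(C) = 0
c(o(-5))*7 = 0²*7 = 0*7 = 0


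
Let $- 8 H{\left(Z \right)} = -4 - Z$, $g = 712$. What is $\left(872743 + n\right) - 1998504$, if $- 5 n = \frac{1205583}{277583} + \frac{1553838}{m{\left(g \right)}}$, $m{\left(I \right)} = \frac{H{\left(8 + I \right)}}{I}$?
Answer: $- \frac{897003858186434}{251212615} \approx -3.5707 \cdot 10^{6}$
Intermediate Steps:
$H{\left(Z \right)} = \frac{1}{2} + \frac{Z}{8}$ ($H{\left(Z \right)} = - \frac{-4 - Z}{8} = \frac{1}{2} + \frac{Z}{8}$)
$m{\left(I \right)} = \frac{\frac{3}{2} + \frac{I}{8}}{I}$ ($m{\left(I \right)} = \frac{\frac{1}{2} + \frac{8 + I}{8}}{I} = \frac{\frac{1}{2} + \left(1 + \frac{I}{8}\right)}{I} = \frac{\frac{3}{2} + \frac{I}{8}}{I}$)
$n = - \frac{614198493511419}{251212615}$ ($n = - \frac{\frac{1205583}{277583} + \frac{1553838}{\frac{1}{8} \cdot \frac{1}{712} \left(12 + 712\right)}}{5} = - \frac{1205583 \cdot \frac{1}{277583} + \frac{1553838}{\frac{1}{8} \cdot \frac{1}{712} \cdot 724}}{5} = - \frac{\frac{1205583}{277583} + \frac{1553838}{\frac{181}{1424}}}{5} = - \frac{\frac{1205583}{277583} + 1553838 \cdot \frac{1424}{181}}{5} = - \frac{\frac{1205583}{277583} + \frac{2212665312}{181}}{5} = \left(- \frac{1}{5}\right) \frac{614198493511419}{50242523} = - \frac{614198493511419}{251212615} \approx -2.4449 \cdot 10^{6}$)
$\left(872743 + n\right) - 1998504 = \left(872743 - \frac{614198493511419}{251212615}\right) - 1998504 = - \frac{394954442258474}{251212615} - 1998504 = - \frac{897003858186434}{251212615}$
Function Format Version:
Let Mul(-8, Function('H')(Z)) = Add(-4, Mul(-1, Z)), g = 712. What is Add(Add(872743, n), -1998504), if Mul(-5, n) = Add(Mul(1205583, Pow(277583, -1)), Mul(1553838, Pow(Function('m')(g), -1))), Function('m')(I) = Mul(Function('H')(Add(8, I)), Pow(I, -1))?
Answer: Rational(-897003858186434, 251212615) ≈ -3.5707e+6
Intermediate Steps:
Function('H')(Z) = Add(Rational(1, 2), Mul(Rational(1, 8), Z)) (Function('H')(Z) = Mul(Rational(-1, 8), Add(-4, Mul(-1, Z))) = Add(Rational(1, 2), Mul(Rational(1, 8), Z)))
Function('m')(I) = Mul(Pow(I, -1), Add(Rational(3, 2), Mul(Rational(1, 8), I))) (Function('m')(I) = Mul(Add(Rational(1, 2), Mul(Rational(1, 8), Add(8, I))), Pow(I, -1)) = Mul(Add(Rational(1, 2), Add(1, Mul(Rational(1, 8), I))), Pow(I, -1)) = Mul(Add(Rational(3, 2), Mul(Rational(1, 8), I)), Pow(I, -1)) = Mul(Pow(I, -1), Add(Rational(3, 2), Mul(Rational(1, 8), I))))
n = Rational(-614198493511419, 251212615) (n = Mul(Rational(-1, 5), Add(Mul(1205583, Pow(277583, -1)), Mul(1553838, Pow(Mul(Rational(1, 8), Pow(712, -1), Add(12, 712)), -1)))) = Mul(Rational(-1, 5), Add(Mul(1205583, Rational(1, 277583)), Mul(1553838, Pow(Mul(Rational(1, 8), Rational(1, 712), 724), -1)))) = Mul(Rational(-1, 5), Add(Rational(1205583, 277583), Mul(1553838, Pow(Rational(181, 1424), -1)))) = Mul(Rational(-1, 5), Add(Rational(1205583, 277583), Mul(1553838, Rational(1424, 181)))) = Mul(Rational(-1, 5), Add(Rational(1205583, 277583), Rational(2212665312, 181))) = Mul(Rational(-1, 5), Rational(614198493511419, 50242523)) = Rational(-614198493511419, 251212615) ≈ -2.4449e+6)
Add(Add(872743, n), -1998504) = Add(Add(872743, Rational(-614198493511419, 251212615)), -1998504) = Add(Rational(-394954442258474, 251212615), -1998504) = Rational(-897003858186434, 251212615)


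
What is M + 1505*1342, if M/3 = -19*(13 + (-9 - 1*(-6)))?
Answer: 2019140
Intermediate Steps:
M = -570 (M = 3*(-19*(13 + (-9 - 1*(-6)))) = 3*(-19*(13 + (-9 + 6))) = 3*(-19*(13 - 3)) = 3*(-19*10) = 3*(-190) = -570)
M + 1505*1342 = -570 + 1505*1342 = -570 + 2019710 = 2019140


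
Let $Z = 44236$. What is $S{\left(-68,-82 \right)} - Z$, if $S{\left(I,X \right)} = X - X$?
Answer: $-44236$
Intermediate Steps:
$S{\left(I,X \right)} = 0$
$S{\left(-68,-82 \right)} - Z = 0 - 44236 = -44236$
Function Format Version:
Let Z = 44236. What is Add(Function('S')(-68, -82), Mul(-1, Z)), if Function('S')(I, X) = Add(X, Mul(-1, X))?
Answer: -44236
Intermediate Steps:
Function('S')(I, X) = 0
Add(Function('S')(-68, -82), Mul(-1, Z)) = Add(0, Mul(-1, 44236)) = Add(0, -44236) = -44236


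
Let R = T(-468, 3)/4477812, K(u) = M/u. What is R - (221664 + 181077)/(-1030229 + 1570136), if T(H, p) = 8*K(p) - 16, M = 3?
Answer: -150283566829/201466836957 ≈ -0.74595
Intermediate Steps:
K(u) = 3/u
T(H, p) = -16 + 24/p (T(H, p) = 8*(3/p) - 16 = 24/p - 16 = -16 + 24/p)
R = -2/1119453 (R = (-16 + 24/3)/4477812 = (-16 + 24*(1/3))*(1/4477812) = (-16 + 8)*(1/4477812) = -8*1/4477812 = -2/1119453 ≈ -1.7866e-6)
R - (221664 + 181077)/(-1030229 + 1570136) = -2/1119453 - (221664 + 181077)/(-1030229 + 1570136) = -2/1119453 - 402741/539907 = -2/1119453 - 1*134247/179969 = -2/1119453 - 134247/179969 = -150283566829/201466836957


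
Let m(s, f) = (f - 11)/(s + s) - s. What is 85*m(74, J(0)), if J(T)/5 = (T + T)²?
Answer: -931855/148 ≈ -6296.3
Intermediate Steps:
J(T) = 20*T² (J(T) = 5*(T + T)² = 5*(2*T)² = 5*(4*T²) = 20*T²)
m(s, f) = -s + (-11 + f)/(2*s) (m(s, f) = (-11 + f)/((2*s)) - s = (-11 + f)*(1/(2*s)) - s = (-11 + f)/(2*s) - s = -s + (-11 + f)/(2*s))
85*m(74, J(0)) = 85*((½)*(-11 + 20*0² - 2*74²)/74) = 85*((½)*(1/74)*(-11 + 20*0 - 2*5476)) = 85*((½)*(1/74)*(-11 + 0 - 10952)) = 85*((½)*(1/74)*(-10963)) = 85*(-10963/148) = -931855/148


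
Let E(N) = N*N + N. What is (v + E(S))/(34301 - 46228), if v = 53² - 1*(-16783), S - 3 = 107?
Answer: -31802/11927 ≈ -2.6664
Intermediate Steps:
S = 110 (S = 3 + 107 = 110)
E(N) = N + N² (E(N) = N² + N = N + N²)
v = 19592 (v = 2809 + 16783 = 19592)
(v + E(S))/(34301 - 46228) = (19592 + 110*(1 + 110))/(34301 - 46228) = (19592 + 110*111)/(-11927) = (19592 + 12210)*(-1/11927) = 31802*(-1/11927) = -31802/11927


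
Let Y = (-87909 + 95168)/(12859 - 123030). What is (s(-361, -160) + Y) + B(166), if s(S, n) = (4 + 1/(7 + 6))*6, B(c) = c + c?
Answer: 510438047/1432223 ≈ 356.40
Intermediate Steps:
B(c) = 2*c
Y = -7259/110171 (Y = 7259/(-110171) = 7259*(-1/110171) = -7259/110171 ≈ -0.065889)
s(S, n) = 318/13 (s(S, n) = (4 + 1/13)*6 = (53/13)*6 = 318/13)
(s(-361, -160) + Y) + B(166) = (318/13 - 7259/110171) + 2*166 = 34940011/1432223 + 332 = 510438047/1432223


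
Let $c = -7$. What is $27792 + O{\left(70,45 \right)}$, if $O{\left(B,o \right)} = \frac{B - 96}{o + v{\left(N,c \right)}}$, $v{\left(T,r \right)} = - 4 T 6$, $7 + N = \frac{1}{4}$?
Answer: $\frac{5752918}{207} \approx 27792.0$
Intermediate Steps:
$N = - \frac{27}{4}$ ($N = -7 + \frac{1}{4} = - \frac{27}{4} \approx -6.75$)
$v{\left(T,r \right)} = - 24 T$
$O{\left(B,o \right)} = \frac{-96 + B}{162 + o}$ ($O{\left(B,o \right)} = \frac{B - 96}{o - -162} = \frac{-96 + B}{o + 162} = \frac{-96 + B}{162 + o}$)
$27792 + O{\left(70,45 \right)} = 27792 + \frac{-96 + 70}{162 + 45} = 27792 + \frac{1}{207} \left(-26\right) = 27792 - \frac{26}{207} = \frac{5752918}{207}$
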